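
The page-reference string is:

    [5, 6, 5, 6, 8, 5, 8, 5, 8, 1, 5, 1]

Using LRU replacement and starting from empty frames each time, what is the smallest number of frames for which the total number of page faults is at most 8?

f=1: 12 faults
f=2: 6 faults
f=3: 4 faults
f=4: 4 faults
Smallest f with faults ≤ 8 is 2.

2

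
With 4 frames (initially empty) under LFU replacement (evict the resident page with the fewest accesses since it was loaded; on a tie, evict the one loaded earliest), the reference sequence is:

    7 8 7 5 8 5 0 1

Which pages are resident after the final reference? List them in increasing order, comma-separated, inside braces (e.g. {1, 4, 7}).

7 → fault, frames [7]
8 → fault, frames [7, 8]
7 → hit
5 → fault, frames [7, 8, 5]
8 → hit
5 → hit
0 → fault, frames [7, 8, 5, 0]
1 → fault, evict 0, frames [7, 8, 5, 1]

{1, 5, 7, 8}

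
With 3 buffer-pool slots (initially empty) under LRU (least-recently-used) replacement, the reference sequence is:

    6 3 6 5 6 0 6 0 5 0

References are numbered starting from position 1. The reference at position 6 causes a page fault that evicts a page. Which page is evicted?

3

pos 1: 6 → fault, frames {6}
pos 2: 3 → fault, frames {6,3}
pos 3: 6 → hit
pos 4: 5 → fault, frames {3,6,5}
pos 5: 6 → hit
pos 6: 0 → fault, evict 3, frames {5,6,0}
At position 6, page 3 is evicted.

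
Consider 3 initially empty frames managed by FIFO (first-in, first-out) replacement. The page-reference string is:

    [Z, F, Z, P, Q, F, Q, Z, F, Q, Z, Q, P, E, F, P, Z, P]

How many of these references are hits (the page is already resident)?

Z -> miss, frames {Z}
F -> miss, frames {Z,F}
Z -> hit
P -> miss, frames {Z,F,P}
Q -> miss, evict Z, frames {F,P,Q}
F -> hit
Q -> hit
Z -> miss, evict F, frames {P,Q,Z}
F -> miss, evict P, frames {Q,Z,F}
Q -> hit
Z -> hit
Q -> hit
P -> miss, evict Q, frames {Z,F,P}
E -> miss, evict Z, frames {F,P,E}
F -> hit
P -> hit
Z -> miss, evict F, frames {P,E,Z}
P -> hit
Hits: 9.

9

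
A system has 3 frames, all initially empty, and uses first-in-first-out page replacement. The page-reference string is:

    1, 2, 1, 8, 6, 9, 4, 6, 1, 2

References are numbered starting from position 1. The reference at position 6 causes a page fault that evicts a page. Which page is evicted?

2

pos 1: 1 → fault, frames (1)
pos 2: 2 → fault, frames (1 2)
pos 3: 1 → hit
pos 4: 8 → fault, frames (1 2 8)
pos 5: 6 → fault, evict 1, frames (2 8 6)
pos 6: 9 → fault, evict 2, frames (8 6 9)
At position 6, page 2 is evicted.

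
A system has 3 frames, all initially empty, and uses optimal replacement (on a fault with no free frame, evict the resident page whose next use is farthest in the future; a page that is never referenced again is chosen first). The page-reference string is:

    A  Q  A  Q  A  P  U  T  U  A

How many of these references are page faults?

A: miss, frames {A}
Q: miss, frames {A,Q}
A: hit
Q: hit
A: hit
P: miss, frames {A,Q,P}
U: miss, evict P, frames {A,Q,U}
T: miss, evict Q, frames {A,U,T}
U: hit
A: hit
Page faults: 5.

5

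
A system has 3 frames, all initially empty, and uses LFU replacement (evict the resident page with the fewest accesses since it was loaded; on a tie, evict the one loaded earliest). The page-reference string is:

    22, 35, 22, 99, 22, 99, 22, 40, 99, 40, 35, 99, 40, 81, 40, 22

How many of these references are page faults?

8

22 -> fault, frames {22}
35 -> fault, frames {22,35}
22 -> hit
99 -> fault, frames {22,35,99}
22 -> hit
99 -> hit
22 -> hit
40 -> fault, evict 35, frames {22,99,40}
99 -> hit
40 -> hit
35 -> fault, evict 40, frames {22,99,35}
99 -> hit
40 -> fault, evict 35, frames {22,99,40}
81 -> fault, evict 40, frames {22,99,81}
40 -> fault, evict 81, frames {22,99,40}
22 -> hit
Page faults: 8.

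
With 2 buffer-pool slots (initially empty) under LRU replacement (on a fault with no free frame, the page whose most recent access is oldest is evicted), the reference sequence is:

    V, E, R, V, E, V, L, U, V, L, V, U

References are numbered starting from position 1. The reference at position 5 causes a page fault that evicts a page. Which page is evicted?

R

pos 1: V → miss, frames (V)
pos 2: E → miss, frames (V E)
pos 3: R → miss, evict V, frames (E R)
pos 4: V → miss, evict E, frames (R V)
pos 5: E → miss, evict R, frames (V E)
At position 5, page R is evicted.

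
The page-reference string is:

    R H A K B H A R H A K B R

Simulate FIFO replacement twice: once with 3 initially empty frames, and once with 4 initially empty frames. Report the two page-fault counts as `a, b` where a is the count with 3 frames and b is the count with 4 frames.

10, 11

3 frames: F F F F F F F F . . F F . → 10 faults.
4 frames: F F F F F . . F F F F F F → 11 faults.
11 > 10: adding a frame increased faults — Belady's anomaly.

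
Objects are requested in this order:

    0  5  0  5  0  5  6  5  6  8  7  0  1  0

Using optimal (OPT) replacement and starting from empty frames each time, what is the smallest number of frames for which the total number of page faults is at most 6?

f=1: 14 faults
f=2: 7 faults
f=3: 6 faults
f=4: 6 faults
f=5: 6 faults
f=6: 6 faults
Smallest f with faults ≤ 6 is 3.

3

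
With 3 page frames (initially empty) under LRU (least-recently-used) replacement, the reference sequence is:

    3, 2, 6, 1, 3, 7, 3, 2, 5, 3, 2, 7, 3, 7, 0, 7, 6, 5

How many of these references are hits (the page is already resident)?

3: miss, frames (3)
2: miss, frames (3 2)
6: miss, frames (3 2 6)
1: miss, evict 3, frames (2 6 1)
3: miss, evict 2, frames (6 1 3)
7: miss, evict 6, frames (1 3 7)
3: hit
2: miss, evict 1, frames (7 3 2)
5: miss, evict 7, frames (3 2 5)
3: hit
2: hit
7: miss, evict 5, frames (3 2 7)
3: hit
7: hit
0: miss, evict 2, frames (3 7 0)
7: hit
6: miss, evict 3, frames (0 7 6)
5: miss, evict 0, frames (7 6 5)
Hits: 6.

6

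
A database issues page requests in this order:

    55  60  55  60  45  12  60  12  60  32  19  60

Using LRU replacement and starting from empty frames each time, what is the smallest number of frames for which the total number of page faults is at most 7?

3

f=1: 12 faults
f=2: 8 faults
f=3: 6 faults
f=4: 6 faults
f=5: 6 faults
f=6: 6 faults
Smallest f with faults ≤ 7 is 3.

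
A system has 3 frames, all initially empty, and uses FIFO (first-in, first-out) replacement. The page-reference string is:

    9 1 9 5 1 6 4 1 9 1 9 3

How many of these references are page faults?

8

9 -> miss, frames {9}
1 -> miss, frames {9,1}
9 -> hit
5 -> miss, frames {9,1,5}
1 -> hit
6 -> miss, evict 9, frames {1,5,6}
4 -> miss, evict 1, frames {5,6,4}
1 -> miss, evict 5, frames {6,4,1}
9 -> miss, evict 6, frames {4,1,9}
1 -> hit
9 -> hit
3 -> miss, evict 4, frames {1,9,3}
Page faults: 8.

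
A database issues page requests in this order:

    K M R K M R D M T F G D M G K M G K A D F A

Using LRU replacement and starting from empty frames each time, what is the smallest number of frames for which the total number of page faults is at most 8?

7

f=1: 22 faults
f=2: 22 faults
f=3: 13 faults
f=4: 13 faults
f=5: 10 faults
f=6: 9 faults
f=7: 8 faults
f=8: 8 faults
Smallest f with faults ≤ 8 is 7.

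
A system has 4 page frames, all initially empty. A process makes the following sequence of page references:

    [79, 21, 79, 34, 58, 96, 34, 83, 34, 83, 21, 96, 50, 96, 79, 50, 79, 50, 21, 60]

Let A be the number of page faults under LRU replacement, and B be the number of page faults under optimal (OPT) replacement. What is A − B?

1

Under LRU: F F . F F F . F . . F . F . F . . . . F → 10 faults.
Under OPT: F F . F F F . F . . . . F . F . . . . F → 9 faults.
A − B = 10 − 9 = 1.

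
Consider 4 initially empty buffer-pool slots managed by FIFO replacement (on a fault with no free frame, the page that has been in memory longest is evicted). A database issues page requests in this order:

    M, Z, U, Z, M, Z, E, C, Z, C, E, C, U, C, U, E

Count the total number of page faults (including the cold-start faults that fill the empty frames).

M: miss, frames (M)
Z: miss, frames (M Z)
U: miss, frames (M Z U)
Z: hit
M: hit
Z: hit
E: miss, frames (M Z U E)
C: miss, evict M, frames (Z U E C)
Z: hit
C: hit
E: hit
C: hit
U: hit
C: hit
U: hit
E: hit
Page faults: 5.

5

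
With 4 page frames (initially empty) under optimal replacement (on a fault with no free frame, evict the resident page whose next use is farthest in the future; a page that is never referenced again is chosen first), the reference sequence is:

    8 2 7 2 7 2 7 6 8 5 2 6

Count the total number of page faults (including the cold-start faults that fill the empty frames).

8 -> fault, frames (8)
2 -> fault, frames (8 2)
7 -> fault, frames (8 2 7)
2 -> hit
7 -> hit
2 -> hit
7 -> hit
6 -> fault, frames (8 2 7 6)
8 -> hit
5 -> fault, evict 7, frames (8 2 6 5)
2 -> hit
6 -> hit
Page faults: 5.

5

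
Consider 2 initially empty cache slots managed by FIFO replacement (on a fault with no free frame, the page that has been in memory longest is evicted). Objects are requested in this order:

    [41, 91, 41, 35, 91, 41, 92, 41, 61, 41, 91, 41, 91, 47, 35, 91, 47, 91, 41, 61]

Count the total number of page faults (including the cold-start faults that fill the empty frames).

41 → miss, frames {41}
91 → miss, frames {41,91}
41 → hit
35 → miss, evict 41, frames {91,35}
91 → hit
41 → miss, evict 91, frames {35,41}
92 → miss, evict 35, frames {41,92}
41 → hit
61 → miss, evict 41, frames {92,61}
41 → miss, evict 92, frames {61,41}
91 → miss, evict 61, frames {41,91}
41 → hit
91 → hit
47 → miss, evict 41, frames {91,47}
35 → miss, evict 91, frames {47,35}
91 → miss, evict 47, frames {35,91}
47 → miss, evict 35, frames {91,47}
91 → hit
41 → miss, evict 91, frames {47,41}
61 → miss, evict 47, frames {41,61}
Page faults: 14.

14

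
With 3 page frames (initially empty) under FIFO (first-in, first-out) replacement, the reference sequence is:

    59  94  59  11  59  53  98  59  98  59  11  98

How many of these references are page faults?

59 -> fault, frames [59]
94 -> fault, frames [59, 94]
59 -> hit
11 -> fault, frames [59, 94, 11]
59 -> hit
53 -> fault, evict 59, frames [94, 11, 53]
98 -> fault, evict 94, frames [11, 53, 98]
59 -> fault, evict 11, frames [53, 98, 59]
98 -> hit
59 -> hit
11 -> fault, evict 53, frames [98, 59, 11]
98 -> hit
Page faults: 7.

7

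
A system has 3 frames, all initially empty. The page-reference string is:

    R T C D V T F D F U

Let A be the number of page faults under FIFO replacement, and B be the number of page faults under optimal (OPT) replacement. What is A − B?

2

Under FIFO: F F F F F F F F . F → 9 faults.
Under OPT: F F F F F . F . . F → 7 faults.
A − B = 9 − 7 = 2.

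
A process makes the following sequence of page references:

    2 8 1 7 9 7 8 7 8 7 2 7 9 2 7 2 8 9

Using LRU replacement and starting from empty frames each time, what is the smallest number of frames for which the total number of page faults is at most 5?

5

f=1: 18 faults
f=2: 12 faults
f=3: 10 faults
f=4: 6 faults
f=5: 5 faults
Smallest f with faults ≤ 5 is 5.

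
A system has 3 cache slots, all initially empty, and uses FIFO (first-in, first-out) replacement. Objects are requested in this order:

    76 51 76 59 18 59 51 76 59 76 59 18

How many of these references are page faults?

5

76 → fault, frames {76}
51 → fault, frames {76,51}
76 → hit
59 → fault, frames {76,51,59}
18 → fault, evict 76, frames {51,59,18}
59 → hit
51 → hit
76 → fault, evict 51, frames {59,18,76}
59 → hit
76 → hit
59 → hit
18 → hit
Page faults: 5.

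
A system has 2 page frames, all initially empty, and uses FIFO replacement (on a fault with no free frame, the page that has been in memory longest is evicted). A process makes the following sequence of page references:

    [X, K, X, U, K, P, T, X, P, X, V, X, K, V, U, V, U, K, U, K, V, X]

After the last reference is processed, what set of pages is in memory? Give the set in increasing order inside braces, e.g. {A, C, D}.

{V, X}

X -> fault, frames (X)
K -> fault, frames (X K)
X -> hit
U -> fault, evict X, frames (K U)
K -> hit
P -> fault, evict K, frames (U P)
T -> fault, evict U, frames (P T)
X -> fault, evict P, frames (T X)
P -> fault, evict T, frames (X P)
X -> hit
V -> fault, evict X, frames (P V)
X -> fault, evict P, frames (V X)
K -> fault, evict V, frames (X K)
V -> fault, evict X, frames (K V)
U -> fault, evict K, frames (V U)
V -> hit
U -> hit
K -> fault, evict V, frames (U K)
U -> hit
K -> hit
V -> fault, evict U, frames (K V)
X -> fault, evict K, frames (V X)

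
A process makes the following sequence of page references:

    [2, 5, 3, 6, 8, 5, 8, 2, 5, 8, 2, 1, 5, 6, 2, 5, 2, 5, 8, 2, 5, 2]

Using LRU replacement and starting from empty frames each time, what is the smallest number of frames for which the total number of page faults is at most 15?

f=1: 22 faults
f=2: 18 faults
f=3: 12 faults
f=4: 9 faults
f=5: 6 faults
f=6: 6 faults
Smallest f with faults ≤ 15 is 3.

3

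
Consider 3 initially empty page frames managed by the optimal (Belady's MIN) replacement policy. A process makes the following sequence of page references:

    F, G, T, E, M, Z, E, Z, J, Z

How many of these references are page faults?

7

F -> miss, frames {F}
G -> miss, frames {F,G}
T -> miss, frames {F,G,T}
E -> miss, evict T, frames {F,G,E}
M -> miss, evict G, frames {F,E,M}
Z -> miss, evict M, frames {F,E,Z}
E -> hit
Z -> hit
J -> miss, evict E, frames {F,Z,J}
Z -> hit
Page faults: 7.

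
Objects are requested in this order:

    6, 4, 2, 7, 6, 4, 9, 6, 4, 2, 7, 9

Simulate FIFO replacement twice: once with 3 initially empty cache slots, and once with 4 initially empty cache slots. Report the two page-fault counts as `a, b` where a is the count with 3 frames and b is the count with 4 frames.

3 frames: F F F F F F F . . F F . → 9 faults.
4 frames: F F F F . . F F F F F F → 10 faults.
10 > 9: adding a frame increased faults — Belady's anomaly.

9, 10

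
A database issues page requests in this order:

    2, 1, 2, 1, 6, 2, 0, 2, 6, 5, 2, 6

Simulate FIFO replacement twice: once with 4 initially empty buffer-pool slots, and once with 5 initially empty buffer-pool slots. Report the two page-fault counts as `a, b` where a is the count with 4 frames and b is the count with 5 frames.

4 frames: F F . . F . F . . F F . → 6 faults.
5 frames: F F . . F . F . . F . . → 5 faults.
5 < 6: adding a frame reduced faults, as is typical.

6, 5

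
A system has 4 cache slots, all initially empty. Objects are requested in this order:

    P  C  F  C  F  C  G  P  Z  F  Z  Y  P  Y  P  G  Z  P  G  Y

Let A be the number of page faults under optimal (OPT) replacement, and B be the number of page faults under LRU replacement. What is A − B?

-2

Under OPT: F F F . . . F . F . . F . . . . . . . . → 6 faults.
Under LRU: F F F . . . F . F F . F . . . F . . . . → 8 faults.
A − B = 6 − 8 = -2.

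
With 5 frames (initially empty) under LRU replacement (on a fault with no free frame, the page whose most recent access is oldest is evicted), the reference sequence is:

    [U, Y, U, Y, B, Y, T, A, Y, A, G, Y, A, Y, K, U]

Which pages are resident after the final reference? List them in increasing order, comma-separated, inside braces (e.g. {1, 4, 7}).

U → fault, frames {U}
Y → fault, frames {U,Y}
U → hit
Y → hit
B → fault, frames {U,Y,B}
Y → hit
T → fault, frames {U,B,Y,T}
A → fault, frames {U,B,Y,T,A}
Y → hit
A → hit
G → fault, evict U, frames {B,T,Y,A,G}
Y → hit
A → hit
Y → hit
K → fault, evict B, frames {T,G,A,Y,K}
U → fault, evict T, frames {G,A,Y,K,U}

{A, G, K, U, Y}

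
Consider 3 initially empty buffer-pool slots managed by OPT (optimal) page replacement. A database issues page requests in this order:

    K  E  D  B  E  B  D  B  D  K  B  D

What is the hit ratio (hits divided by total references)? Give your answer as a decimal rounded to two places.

K -> miss, frames [K]
E -> miss, frames [K, E]
D -> miss, frames [K, E, D]
B -> miss, evict K, frames [E, D, B]
E -> hit
B -> hit
D -> hit
B -> hit
D -> hit
K -> miss, evict E, frames [D, B, K]
B -> hit
D -> hit
Hits: 7 of 12 references → 7/12 = 0.5833.

0.58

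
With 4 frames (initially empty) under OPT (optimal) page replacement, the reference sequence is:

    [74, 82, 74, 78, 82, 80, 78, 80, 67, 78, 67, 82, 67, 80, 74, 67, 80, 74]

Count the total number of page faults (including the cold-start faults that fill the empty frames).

74 → fault, frames [74]
82 → fault, frames [74, 82]
74 → hit
78 → fault, frames [74, 82, 78]
82 → hit
80 → fault, frames [74, 82, 78, 80]
78 → hit
80 → hit
67 → fault, evict 74, frames [82, 78, 80, 67]
78 → hit
67 → hit
82 → hit
67 → hit
80 → hit
74 → fault, evict 78, frames [82, 80, 67, 74]
67 → hit
80 → hit
74 → hit
Page faults: 6.

6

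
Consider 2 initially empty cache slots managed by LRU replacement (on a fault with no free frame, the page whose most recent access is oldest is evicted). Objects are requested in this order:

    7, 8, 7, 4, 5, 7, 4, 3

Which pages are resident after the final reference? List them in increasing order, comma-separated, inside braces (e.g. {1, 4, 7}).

{3, 4}

7: miss, frames (7)
8: miss, frames (7 8)
7: hit
4: miss, evict 8, frames (7 4)
5: miss, evict 7, frames (4 5)
7: miss, evict 4, frames (5 7)
4: miss, evict 5, frames (7 4)
3: miss, evict 7, frames (4 3)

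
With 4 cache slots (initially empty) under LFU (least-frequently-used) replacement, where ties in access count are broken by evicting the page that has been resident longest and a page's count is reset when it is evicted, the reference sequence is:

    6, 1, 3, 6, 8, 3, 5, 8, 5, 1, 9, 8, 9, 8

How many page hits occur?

6 -> miss, frames [6]
1 -> miss, frames [6, 1]
3 -> miss, frames [6, 1, 3]
6 -> hit
8 -> miss, frames [6, 1, 3, 8]
3 -> hit
5 -> miss, evict 1, frames [6, 3, 8, 5]
8 -> hit
5 -> hit
1 -> miss, evict 6, frames [3, 8, 5, 1]
9 -> miss, evict 1, frames [3, 8, 5, 9]
8 -> hit
9 -> hit
8 -> hit
Hits: 7.

7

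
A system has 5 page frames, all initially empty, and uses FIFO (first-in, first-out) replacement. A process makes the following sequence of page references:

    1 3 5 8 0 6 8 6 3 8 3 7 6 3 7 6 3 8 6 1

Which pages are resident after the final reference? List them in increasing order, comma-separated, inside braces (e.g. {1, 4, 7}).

{0, 1, 3, 6, 7}

1 -> miss, frames [1]
3 -> miss, frames [1, 3]
5 -> miss, frames [1, 3, 5]
8 -> miss, frames [1, 3, 5, 8]
0 -> miss, frames [1, 3, 5, 8, 0]
6 -> miss, evict 1, frames [3, 5, 8, 0, 6]
8 -> hit
6 -> hit
3 -> hit
8 -> hit
3 -> hit
7 -> miss, evict 3, frames [5, 8, 0, 6, 7]
6 -> hit
3 -> miss, evict 5, frames [8, 0, 6, 7, 3]
7 -> hit
6 -> hit
3 -> hit
8 -> hit
6 -> hit
1 -> miss, evict 8, frames [0, 6, 7, 3, 1]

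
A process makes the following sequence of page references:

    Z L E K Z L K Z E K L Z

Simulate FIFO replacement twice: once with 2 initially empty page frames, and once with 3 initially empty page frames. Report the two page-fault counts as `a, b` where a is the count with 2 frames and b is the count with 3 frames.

2 frames: F F F F F F F F F F F F → 12 faults.
3 frames: F F F F F F . . F F . F → 9 faults.
9 < 12: adding a frame reduced faults, as is typical.

12, 9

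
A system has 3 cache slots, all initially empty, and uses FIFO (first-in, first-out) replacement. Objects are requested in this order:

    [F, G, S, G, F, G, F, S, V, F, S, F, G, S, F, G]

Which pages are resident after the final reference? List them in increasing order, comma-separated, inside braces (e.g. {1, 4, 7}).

{F, G, S}

F → miss, frames (F)
G → miss, frames (F G)
S → miss, frames (F G S)
G → hit
F → hit
G → hit
F → hit
S → hit
V → miss, evict F, frames (G S V)
F → miss, evict G, frames (S V F)
S → hit
F → hit
G → miss, evict S, frames (V F G)
S → miss, evict V, frames (F G S)
F → hit
G → hit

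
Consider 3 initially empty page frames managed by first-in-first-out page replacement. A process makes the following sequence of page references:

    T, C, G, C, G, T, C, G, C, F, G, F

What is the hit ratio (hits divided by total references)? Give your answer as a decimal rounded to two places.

T: miss, frames [T]
C: miss, frames [T, C]
G: miss, frames [T, C, G]
C: hit
G: hit
T: hit
C: hit
G: hit
C: hit
F: miss, evict T, frames [C, G, F]
G: hit
F: hit
Hits: 8 of 12 references → 8/12 = 0.6667.

0.67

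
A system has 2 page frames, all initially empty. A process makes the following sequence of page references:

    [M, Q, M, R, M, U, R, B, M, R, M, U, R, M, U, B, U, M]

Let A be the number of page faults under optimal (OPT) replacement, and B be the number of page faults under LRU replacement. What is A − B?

-4

Under OPT: F F . F . F . F F . . F . F . F . F → 10 faults.
Under LRU: F F . F . F F F F F . F F F F F . F → 14 faults.
A − B = 10 − 14 = -4.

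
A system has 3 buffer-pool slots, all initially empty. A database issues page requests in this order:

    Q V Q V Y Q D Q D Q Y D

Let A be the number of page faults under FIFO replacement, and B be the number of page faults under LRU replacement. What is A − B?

Under FIFO: F F . . F . F F . . . . → 5 faults.
Under LRU: F F . . F . F . . . . . → 4 faults.
A − B = 5 − 4 = 1.

1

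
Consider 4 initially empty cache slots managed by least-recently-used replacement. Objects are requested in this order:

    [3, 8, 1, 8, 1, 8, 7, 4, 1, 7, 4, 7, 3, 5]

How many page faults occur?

3: fault, frames {3}
8: fault, frames {3,8}
1: fault, frames {3,8,1}
8: hit
1: hit
8: hit
7: fault, frames {3,1,8,7}
4: fault, evict 3, frames {1,8,7,4}
1: hit
7: hit
4: hit
7: hit
3: fault, evict 8, frames {1,4,7,3}
5: fault, evict 1, frames {4,7,3,5}
Page faults: 7.

7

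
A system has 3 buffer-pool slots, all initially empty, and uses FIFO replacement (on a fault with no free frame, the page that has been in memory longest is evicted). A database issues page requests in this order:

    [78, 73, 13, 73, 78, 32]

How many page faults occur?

78: fault, frames (78)
73: fault, frames (78 73)
13: fault, frames (78 73 13)
73: hit
78: hit
32: fault, evict 78, frames (73 13 32)
Page faults: 4.

4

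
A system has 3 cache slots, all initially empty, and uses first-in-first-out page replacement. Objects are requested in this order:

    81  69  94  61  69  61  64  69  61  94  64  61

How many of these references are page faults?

8

81 → fault, frames [81]
69 → fault, frames [81, 69]
94 → fault, frames [81, 69, 94]
61 → fault, evict 81, frames [69, 94, 61]
69 → hit
61 → hit
64 → fault, evict 69, frames [94, 61, 64]
69 → fault, evict 94, frames [61, 64, 69]
61 → hit
94 → fault, evict 61, frames [64, 69, 94]
64 → hit
61 → fault, evict 64, frames [69, 94, 61]
Page faults: 8.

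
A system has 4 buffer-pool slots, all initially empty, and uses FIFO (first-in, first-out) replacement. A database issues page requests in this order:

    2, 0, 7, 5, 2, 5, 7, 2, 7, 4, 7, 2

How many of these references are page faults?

6

2 → fault, frames [2]
0 → fault, frames [2, 0]
7 → fault, frames [2, 0, 7]
5 → fault, frames [2, 0, 7, 5]
2 → hit
5 → hit
7 → hit
2 → hit
7 → hit
4 → fault, evict 2, frames [0, 7, 5, 4]
7 → hit
2 → fault, evict 0, frames [7, 5, 4, 2]
Page faults: 6.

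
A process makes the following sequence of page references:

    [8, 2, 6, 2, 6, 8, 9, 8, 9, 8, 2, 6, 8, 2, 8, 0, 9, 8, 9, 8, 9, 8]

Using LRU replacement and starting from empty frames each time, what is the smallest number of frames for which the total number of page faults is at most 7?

4

f=1: 22 faults
f=2: 12 faults
f=3: 8 faults
f=4: 6 faults
f=5: 5 faults
Smallest f with faults ≤ 7 is 4.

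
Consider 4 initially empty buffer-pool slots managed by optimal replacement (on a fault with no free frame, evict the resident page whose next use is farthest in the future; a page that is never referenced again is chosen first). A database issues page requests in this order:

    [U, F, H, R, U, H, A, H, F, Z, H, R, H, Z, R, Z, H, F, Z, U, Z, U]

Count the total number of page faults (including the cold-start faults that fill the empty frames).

U: fault, frames [U]
F: fault, frames [U, F]
H: fault, frames [U, F, H]
R: fault, frames [U, F, H, R]
U: hit
H: hit
A: fault, evict U, frames [F, H, R, A]
H: hit
F: hit
Z: fault, evict A, frames [F, H, R, Z]
H: hit
R: hit
H: hit
Z: hit
R: hit
Z: hit
H: hit
F: hit
Z: hit
U: fault, evict R, frames [F, H, Z, U]
Z: hit
U: hit
Page faults: 7.

7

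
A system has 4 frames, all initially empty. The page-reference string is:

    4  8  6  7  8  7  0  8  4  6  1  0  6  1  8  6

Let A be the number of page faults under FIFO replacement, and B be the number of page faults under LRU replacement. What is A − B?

Under FIFO: F F F F . . F . F . F . F . F . → 9 faults.
Under LRU: F F F F . . F . F F F F . . F . → 10 faults.
A − B = 9 − 10 = -1.

-1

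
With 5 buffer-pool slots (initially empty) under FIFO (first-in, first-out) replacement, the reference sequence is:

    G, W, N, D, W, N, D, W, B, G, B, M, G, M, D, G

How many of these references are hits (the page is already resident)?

9

G -> fault, frames (G)
W -> fault, frames (G W)
N -> fault, frames (G W N)
D -> fault, frames (G W N D)
W -> hit
N -> hit
D -> hit
W -> hit
B -> fault, frames (G W N D B)
G -> hit
B -> hit
M -> fault, evict G, frames (W N D B M)
G -> fault, evict W, frames (N D B M G)
M -> hit
D -> hit
G -> hit
Hits: 9.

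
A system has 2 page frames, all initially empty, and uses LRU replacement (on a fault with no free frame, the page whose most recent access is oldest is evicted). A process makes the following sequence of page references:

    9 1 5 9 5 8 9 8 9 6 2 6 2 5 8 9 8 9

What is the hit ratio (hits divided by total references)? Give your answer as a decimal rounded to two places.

0.39

9 -> miss, frames {9}
1 -> miss, frames {9,1}
5 -> miss, evict 9, frames {1,5}
9 -> miss, evict 1, frames {5,9}
5 -> hit
8 -> miss, evict 9, frames {5,8}
9 -> miss, evict 5, frames {8,9}
8 -> hit
9 -> hit
6 -> miss, evict 8, frames {9,6}
2 -> miss, evict 9, frames {6,2}
6 -> hit
2 -> hit
5 -> miss, evict 6, frames {2,5}
8 -> miss, evict 2, frames {5,8}
9 -> miss, evict 5, frames {8,9}
8 -> hit
9 -> hit
Hits: 7 of 18 references → 7/18 = 0.3889.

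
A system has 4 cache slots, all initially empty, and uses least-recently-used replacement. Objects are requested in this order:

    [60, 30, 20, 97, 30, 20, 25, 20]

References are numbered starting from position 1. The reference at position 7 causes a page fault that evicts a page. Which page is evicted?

60

pos 1: 60: fault, frames (60)
pos 2: 30: fault, frames (60 30)
pos 3: 20: fault, frames (60 30 20)
pos 4: 97: fault, frames (60 30 20 97)
pos 5: 30: hit
pos 6: 20: hit
pos 7: 25: fault, evict 60, frames (97 30 20 25)
At position 7, page 60 is evicted.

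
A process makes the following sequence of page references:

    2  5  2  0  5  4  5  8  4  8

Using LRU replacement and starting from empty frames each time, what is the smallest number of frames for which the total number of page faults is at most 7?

f=1: 10 faults
f=2: 7 faults
f=3: 5 faults
f=4: 5 faults
f=5: 5 faults
Smallest f with faults ≤ 7 is 2.

2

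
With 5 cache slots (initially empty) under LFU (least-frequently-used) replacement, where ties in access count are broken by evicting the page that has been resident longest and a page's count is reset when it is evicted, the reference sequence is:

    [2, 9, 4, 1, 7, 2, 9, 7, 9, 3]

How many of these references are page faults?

2 -> fault, frames [2]
9 -> fault, frames [2, 9]
4 -> fault, frames [2, 9, 4]
1 -> fault, frames [2, 9, 4, 1]
7 -> fault, frames [2, 9, 4, 1, 7]
2 -> hit
9 -> hit
7 -> hit
9 -> hit
3 -> fault, evict 4, frames [2, 9, 1, 7, 3]
Page faults: 6.

6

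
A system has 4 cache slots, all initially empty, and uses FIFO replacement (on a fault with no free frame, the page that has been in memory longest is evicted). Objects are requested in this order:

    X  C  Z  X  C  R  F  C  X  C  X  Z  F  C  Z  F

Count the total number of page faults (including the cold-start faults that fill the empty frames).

X: fault, frames [X]
C: fault, frames [X, C]
Z: fault, frames [X, C, Z]
X: hit
C: hit
R: fault, frames [X, C, Z, R]
F: fault, evict X, frames [C, Z, R, F]
C: hit
X: fault, evict C, frames [Z, R, F, X]
C: fault, evict Z, frames [R, F, X, C]
X: hit
Z: fault, evict R, frames [F, X, C, Z]
F: hit
C: hit
Z: hit
F: hit
Page faults: 8.

8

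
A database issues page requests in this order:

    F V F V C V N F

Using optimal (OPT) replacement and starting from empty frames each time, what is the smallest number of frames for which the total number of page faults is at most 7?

f=1: 8 faults
f=2: 5 faults
f=3: 4 faults
f=4: 4 faults
Smallest f with faults ≤ 7 is 2.

2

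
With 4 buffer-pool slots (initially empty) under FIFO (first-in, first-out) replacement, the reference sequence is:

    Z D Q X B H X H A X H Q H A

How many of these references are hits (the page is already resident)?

6

Z -> miss, frames {Z}
D -> miss, frames {Z,D}
Q -> miss, frames {Z,D,Q}
X -> miss, frames {Z,D,Q,X}
B -> miss, evict Z, frames {D,Q,X,B}
H -> miss, evict D, frames {Q,X,B,H}
X -> hit
H -> hit
A -> miss, evict Q, frames {X,B,H,A}
X -> hit
H -> hit
Q -> miss, evict X, frames {B,H,A,Q}
H -> hit
A -> hit
Hits: 6.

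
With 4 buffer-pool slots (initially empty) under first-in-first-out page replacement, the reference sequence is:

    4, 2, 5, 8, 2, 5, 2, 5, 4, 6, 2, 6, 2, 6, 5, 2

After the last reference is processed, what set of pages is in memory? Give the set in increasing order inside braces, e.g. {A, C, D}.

{2, 5, 6, 8}

4 -> fault, frames {4}
2 -> fault, frames {4,2}
5 -> fault, frames {4,2,5}
8 -> fault, frames {4,2,5,8}
2 -> hit
5 -> hit
2 -> hit
5 -> hit
4 -> hit
6 -> fault, evict 4, frames {2,5,8,6}
2 -> hit
6 -> hit
2 -> hit
6 -> hit
5 -> hit
2 -> hit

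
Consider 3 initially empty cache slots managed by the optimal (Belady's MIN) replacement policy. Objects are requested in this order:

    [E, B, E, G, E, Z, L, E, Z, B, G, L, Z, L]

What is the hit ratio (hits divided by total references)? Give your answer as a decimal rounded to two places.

0.50

E -> fault, frames [E]
B -> fault, frames [E, B]
E -> hit
G -> fault, frames [E, B, G]
E -> hit
Z -> fault, evict G, frames [E, B, Z]
L -> fault, evict B, frames [E, Z, L]
E -> hit
Z -> hit
B -> fault, evict E, frames [Z, L, B]
G -> fault, evict B, frames [Z, L, G]
L -> hit
Z -> hit
L -> hit
Hits: 7 of 14 references → 7/14 = 0.5000.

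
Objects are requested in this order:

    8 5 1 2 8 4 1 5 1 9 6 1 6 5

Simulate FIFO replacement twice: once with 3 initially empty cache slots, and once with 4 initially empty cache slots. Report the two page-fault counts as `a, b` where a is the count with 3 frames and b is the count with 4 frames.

3 frames: F F F F F F F F . F F F . F → 12 faults.
4 frames: F F F F . F . . . F F F . F → 9 faults.
9 < 12: adding a frame reduced faults, as is typical.

12, 9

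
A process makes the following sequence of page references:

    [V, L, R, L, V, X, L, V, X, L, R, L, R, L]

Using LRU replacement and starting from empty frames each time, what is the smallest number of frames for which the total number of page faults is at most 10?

f=1: 14 faults
f=2: 10 faults
f=3: 5 faults
f=4: 4 faults
Smallest f with faults ≤ 10 is 2.

2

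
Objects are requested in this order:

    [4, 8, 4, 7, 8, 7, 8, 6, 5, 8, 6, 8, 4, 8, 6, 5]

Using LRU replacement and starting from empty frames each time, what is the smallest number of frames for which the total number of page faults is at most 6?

4

f=1: 16 faults
f=2: 11 faults
f=3: 7 faults
f=4: 6 faults
f=5: 5 faults
Smallest f with faults ≤ 6 is 4.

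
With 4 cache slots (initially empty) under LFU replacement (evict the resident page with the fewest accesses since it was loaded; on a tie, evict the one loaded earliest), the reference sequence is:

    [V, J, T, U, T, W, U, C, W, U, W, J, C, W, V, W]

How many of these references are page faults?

9

V -> fault, frames (V)
J -> fault, frames (V J)
T -> fault, frames (V J T)
U -> fault, frames (V J T U)
T -> hit
W -> fault, evict V, frames (J T U W)
U -> hit
C -> fault, evict J, frames (T U W C)
W -> hit
U -> hit
W -> hit
J -> fault, evict C, frames (T U W J)
C -> fault, evict J, frames (T U W C)
W -> hit
V -> fault, evict C, frames (T U W V)
W -> hit
Page faults: 9.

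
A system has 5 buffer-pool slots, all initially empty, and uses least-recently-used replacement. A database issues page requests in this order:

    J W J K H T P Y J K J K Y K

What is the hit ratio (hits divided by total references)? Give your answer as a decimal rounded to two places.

J -> miss, frames [J]
W -> miss, frames [J, W]
J -> hit
K -> miss, frames [W, J, K]
H -> miss, frames [W, J, K, H]
T -> miss, frames [W, J, K, H, T]
P -> miss, evict W, frames [J, K, H, T, P]
Y -> miss, evict J, frames [K, H, T, P, Y]
J -> miss, evict K, frames [H, T, P, Y, J]
K -> miss, evict H, frames [T, P, Y, J, K]
J -> hit
K -> hit
Y -> hit
K -> hit
Hits: 5 of 14 references → 5/14 = 0.3571.

0.36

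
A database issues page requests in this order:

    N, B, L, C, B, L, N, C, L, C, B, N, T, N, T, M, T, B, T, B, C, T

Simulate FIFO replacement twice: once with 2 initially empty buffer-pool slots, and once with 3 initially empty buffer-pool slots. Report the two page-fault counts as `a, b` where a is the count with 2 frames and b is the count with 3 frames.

16, 9

2 frames: F F F F F F F F F . F F F . . F . F F . F . → 16 faults.
3 frames: F F F F . . F . . . F . F . . F . . . . F . → 9 faults.
9 < 16: adding a frame reduced faults, as is typical.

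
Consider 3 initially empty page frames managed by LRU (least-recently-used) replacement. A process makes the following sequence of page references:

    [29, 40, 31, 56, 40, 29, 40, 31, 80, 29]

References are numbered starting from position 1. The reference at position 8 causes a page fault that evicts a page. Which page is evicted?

56

pos 1: 29 -> fault, frames {29}
pos 2: 40 -> fault, frames {29,40}
pos 3: 31 -> fault, frames {29,40,31}
pos 4: 56 -> fault, evict 29, frames {40,31,56}
pos 5: 40 -> hit
pos 6: 29 -> fault, evict 31, frames {56,40,29}
pos 7: 40 -> hit
pos 8: 31 -> fault, evict 56, frames {29,40,31}
At position 8, page 56 is evicted.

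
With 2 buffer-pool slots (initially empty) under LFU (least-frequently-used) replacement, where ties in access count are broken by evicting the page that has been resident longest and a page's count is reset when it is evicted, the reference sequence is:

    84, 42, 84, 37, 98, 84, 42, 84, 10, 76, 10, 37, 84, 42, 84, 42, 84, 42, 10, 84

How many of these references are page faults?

84 → fault, frames (84)
42 → fault, frames (84 42)
84 → hit
37 → fault, evict 42, frames (84 37)
98 → fault, evict 37, frames (84 98)
84 → hit
42 → fault, evict 98, frames (84 42)
84 → hit
10 → fault, evict 42, frames (84 10)
76 → fault, evict 10, frames (84 76)
10 → fault, evict 76, frames (84 10)
37 → fault, evict 10, frames (84 37)
84 → hit
42 → fault, evict 37, frames (84 42)
84 → hit
42 → hit
84 → hit
42 → hit
10 → fault, evict 42, frames (84 10)
84 → hit
Page faults: 11.

11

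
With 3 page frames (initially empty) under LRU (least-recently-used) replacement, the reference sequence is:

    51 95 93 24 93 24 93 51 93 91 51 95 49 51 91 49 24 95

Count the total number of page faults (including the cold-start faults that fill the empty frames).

11

51 -> fault, frames {51}
95 -> fault, frames {51,95}
93 -> fault, frames {51,95,93}
24 -> fault, evict 51, frames {95,93,24}
93 -> hit
24 -> hit
93 -> hit
51 -> fault, evict 95, frames {24,93,51}
93 -> hit
91 -> fault, evict 24, frames {51,93,91}
51 -> hit
95 -> fault, evict 93, frames {91,51,95}
49 -> fault, evict 91, frames {51,95,49}
51 -> hit
91 -> fault, evict 95, frames {49,51,91}
49 -> hit
24 -> fault, evict 51, frames {91,49,24}
95 -> fault, evict 91, frames {49,24,95}
Page faults: 11.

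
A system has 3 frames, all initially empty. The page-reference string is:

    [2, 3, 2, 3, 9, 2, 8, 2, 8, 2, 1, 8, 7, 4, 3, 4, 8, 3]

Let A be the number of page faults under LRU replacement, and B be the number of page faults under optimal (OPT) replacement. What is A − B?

2

Under LRU: F F . . F . F . . . F . F F F . F . → 9 faults.
Under OPT: F F . . F . F . . . F . F F . . . . → 7 faults.
A − B = 9 − 7 = 2.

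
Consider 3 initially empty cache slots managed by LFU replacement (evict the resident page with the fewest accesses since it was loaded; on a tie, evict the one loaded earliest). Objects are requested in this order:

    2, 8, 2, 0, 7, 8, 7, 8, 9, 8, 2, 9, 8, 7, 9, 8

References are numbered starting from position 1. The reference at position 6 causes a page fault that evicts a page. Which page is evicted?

pos 1: 2 → fault, frames (2)
pos 2: 8 → fault, frames (2 8)
pos 3: 2 → hit
pos 4: 0 → fault, frames (2 8 0)
pos 5: 7 → fault, evict 8, frames (2 0 7)
pos 6: 8 → fault, evict 0, frames (2 7 8)
At position 6, page 0 is evicted.

0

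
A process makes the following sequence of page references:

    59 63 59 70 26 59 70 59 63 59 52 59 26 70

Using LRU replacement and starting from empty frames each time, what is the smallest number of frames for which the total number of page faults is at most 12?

f=1: 14 faults
f=2: 10 faults
f=3: 8 faults
f=4: 7 faults
f=5: 5 faults
Smallest f with faults ≤ 12 is 2.

2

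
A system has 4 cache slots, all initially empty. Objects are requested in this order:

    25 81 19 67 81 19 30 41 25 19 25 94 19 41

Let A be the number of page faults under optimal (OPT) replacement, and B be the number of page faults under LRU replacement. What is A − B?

-1

Under OPT: F F F F . . F F . . . F . . → 7 faults.
Under LRU: F F F F . . F F F . . F . . → 8 faults.
A − B = 7 − 8 = -1.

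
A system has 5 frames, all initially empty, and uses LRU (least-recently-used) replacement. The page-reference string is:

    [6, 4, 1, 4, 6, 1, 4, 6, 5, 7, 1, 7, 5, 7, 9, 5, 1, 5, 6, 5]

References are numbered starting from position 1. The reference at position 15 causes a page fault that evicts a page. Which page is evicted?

pos 1: 6 -> miss, frames {6}
pos 2: 4 -> miss, frames {6,4}
pos 3: 1 -> miss, frames {6,4,1}
pos 4: 4 -> hit
pos 5: 6 -> hit
pos 6: 1 -> hit
pos 7: 4 -> hit
pos 8: 6 -> hit
pos 9: 5 -> miss, frames {1,4,6,5}
pos 10: 7 -> miss, frames {1,4,6,5,7}
pos 11: 1 -> hit
pos 12: 7 -> hit
pos 13: 5 -> hit
pos 14: 7 -> hit
pos 15: 9 -> miss, evict 4, frames {6,1,5,7,9}
At position 15, page 4 is evicted.

4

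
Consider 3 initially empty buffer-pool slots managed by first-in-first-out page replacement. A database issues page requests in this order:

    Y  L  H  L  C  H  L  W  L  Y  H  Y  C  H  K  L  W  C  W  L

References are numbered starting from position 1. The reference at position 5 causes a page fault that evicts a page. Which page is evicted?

pos 1: Y → miss, frames (Y)
pos 2: L → miss, frames (Y L)
pos 3: H → miss, frames (Y L H)
pos 4: L → hit
pos 5: C → miss, evict Y, frames (L H C)
At position 5, page Y is evicted.

Y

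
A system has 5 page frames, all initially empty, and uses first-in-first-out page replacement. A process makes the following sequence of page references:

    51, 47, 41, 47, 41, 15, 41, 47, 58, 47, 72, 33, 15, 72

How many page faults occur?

51: miss, frames [51]
47: miss, frames [51, 47]
41: miss, frames [51, 47, 41]
47: hit
41: hit
15: miss, frames [51, 47, 41, 15]
41: hit
47: hit
58: miss, frames [51, 47, 41, 15, 58]
47: hit
72: miss, evict 51, frames [47, 41, 15, 58, 72]
33: miss, evict 47, frames [41, 15, 58, 72, 33]
15: hit
72: hit
Page faults: 7.

7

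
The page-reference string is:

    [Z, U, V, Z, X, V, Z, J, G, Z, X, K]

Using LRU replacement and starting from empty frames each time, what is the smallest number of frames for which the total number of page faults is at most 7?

f=1: 12 faults
f=2: 12 faults
f=3: 8 faults
f=4: 8 faults
f=5: 7 faults
f=6: 7 faults
f=7: 7 faults
Smallest f with faults ≤ 7 is 5.

5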